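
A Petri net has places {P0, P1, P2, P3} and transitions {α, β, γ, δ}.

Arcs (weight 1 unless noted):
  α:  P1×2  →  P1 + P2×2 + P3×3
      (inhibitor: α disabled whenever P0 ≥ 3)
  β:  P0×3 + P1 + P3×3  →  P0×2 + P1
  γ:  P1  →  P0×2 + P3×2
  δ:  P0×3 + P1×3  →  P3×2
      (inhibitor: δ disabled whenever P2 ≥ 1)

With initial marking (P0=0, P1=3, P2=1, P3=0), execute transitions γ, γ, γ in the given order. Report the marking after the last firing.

step 1: fire γ:  (P0=0, P1=3, P2=1, P3=0) → (P0=2, P1=2, P2=1, P3=2)
step 2: fire γ:  (P0=2, P1=2, P2=1, P3=2) → (P0=4, P1=1, P2=1, P3=4)
step 3: fire γ:  (P0=4, P1=1, P2=1, P3=4) → (P0=6, P1=0, P2=1, P3=6)

(P0=6, P1=0, P2=1, P3=6)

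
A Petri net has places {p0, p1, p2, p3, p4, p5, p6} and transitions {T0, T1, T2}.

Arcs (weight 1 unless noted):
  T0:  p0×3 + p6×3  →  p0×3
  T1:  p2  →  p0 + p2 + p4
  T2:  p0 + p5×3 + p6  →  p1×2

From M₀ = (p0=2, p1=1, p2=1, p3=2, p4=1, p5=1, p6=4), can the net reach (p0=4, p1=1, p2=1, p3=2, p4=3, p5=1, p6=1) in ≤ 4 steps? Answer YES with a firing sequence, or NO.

step 1: fire T1:  (p0=2, p1=1, p2=1, p3=2, p4=1, p5=1, p6=4) → (p0=3, p1=1, p2=1, p3=2, p4=2, p5=1, p6=4)
step 2: fire T0:  (p0=3, p1=1, p2=1, p3=2, p4=2, p5=1, p6=4) → (p0=3, p1=1, p2=1, p3=2, p4=2, p5=1, p6=1)
step 3: fire T1:  (p0=3, p1=1, p2=1, p3=2, p4=2, p5=1, p6=1) → (p0=4, p1=1, p2=1, p3=2, p4=3, p5=1, p6=1)

YES — reachable via ⟨T1, T0, T1⟩ (3 firings)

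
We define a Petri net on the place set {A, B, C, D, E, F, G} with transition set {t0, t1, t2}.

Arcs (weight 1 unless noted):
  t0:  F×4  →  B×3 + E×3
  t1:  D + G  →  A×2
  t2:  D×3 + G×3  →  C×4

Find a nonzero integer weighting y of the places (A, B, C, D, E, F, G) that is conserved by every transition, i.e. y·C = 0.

Incidence matrix C (rows=places, cols=transitions):
       t0   t1   t2
    A   0    2    0
    B   3    0    0
    C   0    0    4
    D   0   -1   -3
    E   3    0    0
    F  -4    0    0
    G   0   -1   -3

Candidate y = [2, 0, 3, 4, 0, 0, 0]; check y·C column-wise:
  col t0: 2·0 + 0·3 + 3·0 + 4·0 + 0·3 + 0·-4 = 0
  col t1: 2·2 + 3·0 + 4·-1 + 0·-1 = 0
  col t2: 2·0 + 3·4 + 4·-3 + 0·-3 = 0

y = (A:2, B:0, C:3, D:4, E:0, F:0, G:0)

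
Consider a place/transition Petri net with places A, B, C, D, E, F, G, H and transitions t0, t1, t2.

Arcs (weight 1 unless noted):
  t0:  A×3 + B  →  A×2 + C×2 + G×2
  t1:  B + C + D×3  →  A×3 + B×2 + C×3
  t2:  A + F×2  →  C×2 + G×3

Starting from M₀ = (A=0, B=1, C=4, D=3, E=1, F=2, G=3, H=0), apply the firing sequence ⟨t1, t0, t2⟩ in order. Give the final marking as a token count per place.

step 1: fire t1:  (A=0, B=1, C=4, D=3, E=1, F=2, G=3, H=0) → (A=3, B=2, C=6, D=0, E=1, F=2, G=3, H=0)
step 2: fire t0:  (A=3, B=2, C=6, D=0, E=1, F=2, G=3, H=0) → (A=2, B=1, C=8, D=0, E=1, F=2, G=5, H=0)
step 3: fire t2:  (A=2, B=1, C=8, D=0, E=1, F=2, G=5, H=0) → (A=1, B=1, C=10, D=0, E=1, F=0, G=8, H=0)

(A=1, B=1, C=10, D=0, E=1, F=0, G=8, H=0)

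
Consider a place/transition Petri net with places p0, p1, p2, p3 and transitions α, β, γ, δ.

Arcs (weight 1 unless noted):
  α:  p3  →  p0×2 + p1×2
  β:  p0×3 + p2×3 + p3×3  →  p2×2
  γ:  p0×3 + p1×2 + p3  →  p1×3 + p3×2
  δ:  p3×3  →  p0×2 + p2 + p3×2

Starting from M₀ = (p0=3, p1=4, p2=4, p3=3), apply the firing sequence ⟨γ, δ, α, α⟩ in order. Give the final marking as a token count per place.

(p0=6, p1=9, p2=5, p3=1)

step 1: fire γ:  (p0=3, p1=4, p2=4, p3=3) → (p0=0, p1=5, p2=4, p3=4)
step 2: fire δ:  (p0=0, p1=5, p2=4, p3=4) → (p0=2, p1=5, p2=5, p3=3)
step 3: fire α:  (p0=2, p1=5, p2=5, p3=3) → (p0=4, p1=7, p2=5, p3=2)
step 4: fire α:  (p0=4, p1=7, p2=5, p3=2) → (p0=6, p1=9, p2=5, p3=1)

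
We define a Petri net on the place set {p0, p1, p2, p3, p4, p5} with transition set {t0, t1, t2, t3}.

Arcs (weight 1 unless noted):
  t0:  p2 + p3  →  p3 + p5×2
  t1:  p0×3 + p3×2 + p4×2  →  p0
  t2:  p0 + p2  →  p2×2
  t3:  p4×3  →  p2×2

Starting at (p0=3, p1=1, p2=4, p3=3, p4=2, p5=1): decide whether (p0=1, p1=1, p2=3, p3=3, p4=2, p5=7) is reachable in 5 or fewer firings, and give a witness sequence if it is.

step 1: fire t0:  (p0=3, p1=1, p2=4, p3=3, p4=2, p5=1) → (p0=3, p1=1, p2=3, p3=3, p4=2, p5=3)
step 2: fire t0:  (p0=3, p1=1, p2=3, p3=3, p4=2, p5=3) → (p0=3, p1=1, p2=2, p3=3, p4=2, p5=5)
step 3: fire t0:  (p0=3, p1=1, p2=2, p3=3, p4=2, p5=5) → (p0=3, p1=1, p2=1, p3=3, p4=2, p5=7)
step 4: fire t2:  (p0=3, p1=1, p2=1, p3=3, p4=2, p5=7) → (p0=2, p1=1, p2=2, p3=3, p4=2, p5=7)
step 5: fire t2:  (p0=2, p1=1, p2=2, p3=3, p4=2, p5=7) → (p0=1, p1=1, p2=3, p3=3, p4=2, p5=7)

YES — reachable via ⟨t0, t0, t0, t2, t2⟩ (5 firings)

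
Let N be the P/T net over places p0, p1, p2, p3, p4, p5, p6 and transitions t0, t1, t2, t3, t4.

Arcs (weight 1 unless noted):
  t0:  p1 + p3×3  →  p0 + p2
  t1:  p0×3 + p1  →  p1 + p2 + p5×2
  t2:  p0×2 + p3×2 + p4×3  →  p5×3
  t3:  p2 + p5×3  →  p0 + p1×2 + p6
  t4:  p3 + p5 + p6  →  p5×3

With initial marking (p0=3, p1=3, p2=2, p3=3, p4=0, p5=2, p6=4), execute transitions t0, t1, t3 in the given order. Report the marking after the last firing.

(p0=2, p1=4, p2=3, p3=0, p4=0, p5=1, p6=5)

step 1: fire t0:  (p0=3, p1=3, p2=2, p3=3, p4=0, p5=2, p6=4) → (p0=4, p1=2, p2=3, p3=0, p4=0, p5=2, p6=4)
step 2: fire t1:  (p0=4, p1=2, p2=3, p3=0, p4=0, p5=2, p6=4) → (p0=1, p1=2, p2=4, p3=0, p4=0, p5=4, p6=4)
step 3: fire t3:  (p0=1, p1=2, p2=4, p3=0, p4=0, p5=4, p6=4) → (p0=2, p1=4, p2=3, p3=0, p4=0, p5=1, p6=5)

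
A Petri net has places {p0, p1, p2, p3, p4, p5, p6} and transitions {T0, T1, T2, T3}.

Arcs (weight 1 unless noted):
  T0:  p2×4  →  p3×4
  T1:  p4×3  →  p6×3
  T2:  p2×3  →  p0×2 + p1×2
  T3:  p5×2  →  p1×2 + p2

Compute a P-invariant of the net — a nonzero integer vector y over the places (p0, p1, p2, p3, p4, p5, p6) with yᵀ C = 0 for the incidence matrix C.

y = (p0:4, p1:-1, p2:2, p3:2, p4:0, p5:0, p6:0)

Incidence matrix C (rows=places, cols=transitions):
       T0   T1   T2   T3
   p0   0    0    2    0
   p1   0    0    2    2
   p2  -4    0   -3    1
   p3   4    0    0    0
   p4   0   -3    0    0
   p5   0    0    0   -2
   p6   0    3    0    0

Candidate y = [4, -1, 2, 2, 0, 0, 0]; check y·C column-wise:
  col T0: 4·0 + -1·0 + 2·-4 + 2·4 = 0
  col T1: 4·0 + -1·0 + 2·0 + 2·0 + 0·-3 + 0·3 = 0
  col T2: 4·2 + -1·2 + 2·-3 + 2·0 = 0
  col T3: 4·0 + -1·2 + 2·1 + 2·0 + 0·-2 = 0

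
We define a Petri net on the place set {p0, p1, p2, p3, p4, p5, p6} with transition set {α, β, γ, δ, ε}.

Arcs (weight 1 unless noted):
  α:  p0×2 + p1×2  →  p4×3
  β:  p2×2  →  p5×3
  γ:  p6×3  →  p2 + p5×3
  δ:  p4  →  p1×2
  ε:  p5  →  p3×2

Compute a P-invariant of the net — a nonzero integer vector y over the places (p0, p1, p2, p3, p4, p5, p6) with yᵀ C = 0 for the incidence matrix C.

y = (p0:2, p1:1, p2:0, p3:0, p4:2, p5:0, p6:0)

Incidence matrix C (rows=places, cols=transitions):
        α    β    γ    δ    ε
   p0  -2    0    0    0    0
   p1  -2    0    0    2    0
   p2   0   -2    1    0    0
   p3   0    0    0    0    2
   p4   3    0    0   -1    0
   p5   0    3    3    0   -1
   p6   0    0   -3    0    0

Candidate y = [2, 1, 0, 0, 2, 0, 0]; check y·C column-wise:
  col α: 2·-2 + 1·-2 + 2·3 = 0
  col β: 2·0 + 1·0 + 0·-2 + 2·0 + 0·3 = 0
  col γ: 2·0 + 1·0 + 0·1 + 2·0 + 0·3 + 0·-3 = 0
  col δ: 2·0 + 1·2 + 2·-1 = 0
  col ε: 2·0 + 1·0 + 0·2 + 2·0 + 0·-1 = 0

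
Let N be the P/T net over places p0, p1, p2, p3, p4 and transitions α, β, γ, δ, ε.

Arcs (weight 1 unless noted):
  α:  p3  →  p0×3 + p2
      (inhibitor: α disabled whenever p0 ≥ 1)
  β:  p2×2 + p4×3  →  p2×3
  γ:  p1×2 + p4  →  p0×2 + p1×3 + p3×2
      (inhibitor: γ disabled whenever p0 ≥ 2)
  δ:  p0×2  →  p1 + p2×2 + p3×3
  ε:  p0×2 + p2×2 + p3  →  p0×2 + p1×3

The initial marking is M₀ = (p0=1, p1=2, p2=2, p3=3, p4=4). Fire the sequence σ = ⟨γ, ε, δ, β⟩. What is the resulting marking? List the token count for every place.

step 1: fire γ:  (p0=1, p1=2, p2=2, p3=3, p4=4) → (p0=3, p1=3, p2=2, p3=5, p4=3)
step 2: fire ε:  (p0=3, p1=3, p2=2, p3=5, p4=3) → (p0=3, p1=6, p2=0, p3=4, p4=3)
step 3: fire δ:  (p0=3, p1=6, p2=0, p3=4, p4=3) → (p0=1, p1=7, p2=2, p3=7, p4=3)
step 4: fire β:  (p0=1, p1=7, p2=2, p3=7, p4=3) → (p0=1, p1=7, p2=3, p3=7, p4=0)

(p0=1, p1=7, p2=3, p3=7, p4=0)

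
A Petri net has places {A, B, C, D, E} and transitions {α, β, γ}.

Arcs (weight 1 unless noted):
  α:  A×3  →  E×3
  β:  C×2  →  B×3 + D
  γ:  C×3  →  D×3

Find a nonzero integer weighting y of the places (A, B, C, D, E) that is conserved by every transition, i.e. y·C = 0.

y = (A:0, B:1, C:3, D:3, E:0)

Incidence matrix C (rows=places, cols=transitions):
        α    β    γ
    A  -3    0    0
    B   0    3    0
    C   0   -2   -3
    D   0    1    3
    E   3    0    0

Candidate y = [0, 1, 3, 3, 0]; check y·C column-wise:
  col α: 0·-3 + 1·0 + 3·0 + 3·0 + 0·3 = 0
  col β: 1·3 + 3·-2 + 3·1 = 0
  col γ: 1·0 + 3·-3 + 3·3 = 0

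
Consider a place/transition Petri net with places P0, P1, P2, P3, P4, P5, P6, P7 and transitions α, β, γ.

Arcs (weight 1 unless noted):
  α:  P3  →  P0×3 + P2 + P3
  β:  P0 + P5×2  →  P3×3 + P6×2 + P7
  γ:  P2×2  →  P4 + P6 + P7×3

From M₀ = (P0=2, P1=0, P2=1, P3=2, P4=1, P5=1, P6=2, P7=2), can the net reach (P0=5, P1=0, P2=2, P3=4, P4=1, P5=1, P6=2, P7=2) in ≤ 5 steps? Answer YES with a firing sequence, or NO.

depth 0: 1 marking
depth 1: 2 markings reached so far
depth 2: 4 markings reached so far
depth 3: 6 markings reached so far
depth 4: 8 markings reached so far
depth 5: 11 markings reached so far
target is not among the 11 markings reachable within 5 steps

NO — not reachable within 5 firings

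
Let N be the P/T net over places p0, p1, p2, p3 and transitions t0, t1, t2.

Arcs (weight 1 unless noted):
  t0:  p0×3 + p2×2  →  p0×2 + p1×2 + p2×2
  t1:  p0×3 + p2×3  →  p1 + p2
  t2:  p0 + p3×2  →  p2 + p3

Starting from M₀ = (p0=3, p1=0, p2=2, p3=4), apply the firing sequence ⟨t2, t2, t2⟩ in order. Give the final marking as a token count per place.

(p0=0, p1=0, p2=5, p3=1)

step 1: fire t2:  (p0=3, p1=0, p2=2, p3=4) → (p0=2, p1=0, p2=3, p3=3)
step 2: fire t2:  (p0=2, p1=0, p2=3, p3=3) → (p0=1, p1=0, p2=4, p3=2)
step 3: fire t2:  (p0=1, p1=0, p2=4, p3=2) → (p0=0, p1=0, p2=5, p3=1)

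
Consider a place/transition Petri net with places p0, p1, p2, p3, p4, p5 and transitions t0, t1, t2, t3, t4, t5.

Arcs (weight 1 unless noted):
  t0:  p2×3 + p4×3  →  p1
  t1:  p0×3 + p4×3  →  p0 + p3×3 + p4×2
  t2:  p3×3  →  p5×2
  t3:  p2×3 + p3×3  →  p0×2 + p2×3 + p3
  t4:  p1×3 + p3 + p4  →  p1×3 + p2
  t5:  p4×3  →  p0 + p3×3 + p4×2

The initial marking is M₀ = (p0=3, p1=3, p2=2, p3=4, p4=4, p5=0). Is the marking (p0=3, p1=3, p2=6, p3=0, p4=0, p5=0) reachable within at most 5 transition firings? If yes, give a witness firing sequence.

step 1: fire t4:  (p0=3, p1=3, p2=2, p3=4, p4=4, p5=0) → (p0=3, p1=3, p2=3, p3=3, p4=3, p5=0)
step 2: fire t4:  (p0=3, p1=3, p2=3, p3=3, p4=3, p5=0) → (p0=3, p1=3, p2=4, p3=2, p4=2, p5=0)
step 3: fire t4:  (p0=3, p1=3, p2=4, p3=2, p4=2, p5=0) → (p0=3, p1=3, p2=5, p3=1, p4=1, p5=0)
step 4: fire t4:  (p0=3, p1=3, p2=5, p3=1, p4=1, p5=0) → (p0=3, p1=3, p2=6, p3=0, p4=0, p5=0)

YES — reachable via ⟨t4, t4, t4, t4⟩ (4 firings)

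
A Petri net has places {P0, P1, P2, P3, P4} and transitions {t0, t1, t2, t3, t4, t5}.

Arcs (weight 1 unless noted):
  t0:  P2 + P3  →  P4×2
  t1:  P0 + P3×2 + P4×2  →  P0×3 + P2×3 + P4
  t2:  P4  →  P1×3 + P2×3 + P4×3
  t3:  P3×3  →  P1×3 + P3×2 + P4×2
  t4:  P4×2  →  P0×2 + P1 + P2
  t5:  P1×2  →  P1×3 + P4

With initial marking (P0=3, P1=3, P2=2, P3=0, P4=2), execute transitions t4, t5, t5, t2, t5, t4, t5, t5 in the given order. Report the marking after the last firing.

(P0=7, P1=13, P2=7, P3=0, P4=5)

step 1: fire t4:  (P0=3, P1=3, P2=2, P3=0, P4=2) → (P0=5, P1=4, P2=3, P3=0, P4=0)
step 2: fire t5:  (P0=5, P1=4, P2=3, P3=0, P4=0) → (P0=5, P1=5, P2=3, P3=0, P4=1)
step 3: fire t5:  (P0=5, P1=5, P2=3, P3=0, P4=1) → (P0=5, P1=6, P2=3, P3=0, P4=2)
step 4: fire t2:  (P0=5, P1=6, P2=3, P3=0, P4=2) → (P0=5, P1=9, P2=6, P3=0, P4=4)
step 5: fire t5:  (P0=5, P1=9, P2=6, P3=0, P4=4) → (P0=5, P1=10, P2=6, P3=0, P4=5)
step 6: fire t4:  (P0=5, P1=10, P2=6, P3=0, P4=5) → (P0=7, P1=11, P2=7, P3=0, P4=3)
step 7: fire t5:  (P0=7, P1=11, P2=7, P3=0, P4=3) → (P0=7, P1=12, P2=7, P3=0, P4=4)
step 8: fire t5:  (P0=7, P1=12, P2=7, P3=0, P4=4) → (P0=7, P1=13, P2=7, P3=0, P4=5)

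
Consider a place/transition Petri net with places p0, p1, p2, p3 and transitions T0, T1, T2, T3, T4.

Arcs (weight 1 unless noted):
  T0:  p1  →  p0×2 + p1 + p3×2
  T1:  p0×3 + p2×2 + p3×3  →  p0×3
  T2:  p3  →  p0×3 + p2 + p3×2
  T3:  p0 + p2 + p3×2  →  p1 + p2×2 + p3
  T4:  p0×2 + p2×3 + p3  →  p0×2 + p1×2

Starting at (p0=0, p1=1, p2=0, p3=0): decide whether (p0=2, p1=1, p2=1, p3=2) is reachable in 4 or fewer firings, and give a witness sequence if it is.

depth 0: 1 marking
depth 1: 2 markings reached so far
depth 2: 4 markings reached so far
depth 3: 8 markings reached so far
depth 4: 16 markings reached so far
target is not among the 16 markings reachable within 4 steps

NO — not reachable within 4 firings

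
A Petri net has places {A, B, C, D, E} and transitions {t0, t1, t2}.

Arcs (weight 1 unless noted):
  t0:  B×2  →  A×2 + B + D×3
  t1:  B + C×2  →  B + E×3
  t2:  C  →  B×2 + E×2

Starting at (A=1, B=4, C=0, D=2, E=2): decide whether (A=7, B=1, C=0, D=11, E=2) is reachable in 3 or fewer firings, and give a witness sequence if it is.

YES — reachable via ⟨t0, t0, t0⟩ (3 firings)

step 1: fire t0:  (A=1, B=4, C=0, D=2, E=2) → (A=3, B=3, C=0, D=5, E=2)
step 2: fire t0:  (A=3, B=3, C=0, D=5, E=2) → (A=5, B=2, C=0, D=8, E=2)
step 3: fire t0:  (A=5, B=2, C=0, D=8, E=2) → (A=7, B=1, C=0, D=11, E=2)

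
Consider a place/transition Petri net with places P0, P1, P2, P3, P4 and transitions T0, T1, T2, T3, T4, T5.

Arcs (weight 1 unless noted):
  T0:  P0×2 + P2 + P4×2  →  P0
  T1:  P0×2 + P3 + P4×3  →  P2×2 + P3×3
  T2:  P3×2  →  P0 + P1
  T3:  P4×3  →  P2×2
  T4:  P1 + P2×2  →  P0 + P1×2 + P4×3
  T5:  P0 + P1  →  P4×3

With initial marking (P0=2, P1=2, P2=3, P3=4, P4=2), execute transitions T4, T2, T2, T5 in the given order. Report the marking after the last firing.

(P0=4, P1=4, P2=1, P3=0, P4=8)

step 1: fire T4:  (P0=2, P1=2, P2=3, P3=4, P4=2) → (P0=3, P1=3, P2=1, P3=4, P4=5)
step 2: fire T2:  (P0=3, P1=3, P2=1, P3=4, P4=5) → (P0=4, P1=4, P2=1, P3=2, P4=5)
step 3: fire T2:  (P0=4, P1=4, P2=1, P3=2, P4=5) → (P0=5, P1=5, P2=1, P3=0, P4=5)
step 4: fire T5:  (P0=5, P1=5, P2=1, P3=0, P4=5) → (P0=4, P1=4, P2=1, P3=0, P4=8)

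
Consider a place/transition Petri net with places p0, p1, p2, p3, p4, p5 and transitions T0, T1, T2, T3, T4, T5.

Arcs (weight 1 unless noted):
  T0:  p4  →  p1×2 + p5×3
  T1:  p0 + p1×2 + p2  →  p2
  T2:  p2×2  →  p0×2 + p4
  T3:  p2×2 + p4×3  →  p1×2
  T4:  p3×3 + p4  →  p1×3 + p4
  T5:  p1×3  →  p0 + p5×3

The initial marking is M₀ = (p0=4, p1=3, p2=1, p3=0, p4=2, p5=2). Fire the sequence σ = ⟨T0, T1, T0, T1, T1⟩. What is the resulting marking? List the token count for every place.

step 1: fire T0:  (p0=4, p1=3, p2=1, p3=0, p4=2, p5=2) → (p0=4, p1=5, p2=1, p3=0, p4=1, p5=5)
step 2: fire T1:  (p0=4, p1=5, p2=1, p3=0, p4=1, p5=5) → (p0=3, p1=3, p2=1, p3=0, p4=1, p5=5)
step 3: fire T0:  (p0=3, p1=3, p2=1, p3=0, p4=1, p5=5) → (p0=3, p1=5, p2=1, p3=0, p4=0, p5=8)
step 4: fire T1:  (p0=3, p1=5, p2=1, p3=0, p4=0, p5=8) → (p0=2, p1=3, p2=1, p3=0, p4=0, p5=8)
step 5: fire T1:  (p0=2, p1=3, p2=1, p3=0, p4=0, p5=8) → (p0=1, p1=1, p2=1, p3=0, p4=0, p5=8)

(p0=1, p1=1, p2=1, p3=0, p4=0, p5=8)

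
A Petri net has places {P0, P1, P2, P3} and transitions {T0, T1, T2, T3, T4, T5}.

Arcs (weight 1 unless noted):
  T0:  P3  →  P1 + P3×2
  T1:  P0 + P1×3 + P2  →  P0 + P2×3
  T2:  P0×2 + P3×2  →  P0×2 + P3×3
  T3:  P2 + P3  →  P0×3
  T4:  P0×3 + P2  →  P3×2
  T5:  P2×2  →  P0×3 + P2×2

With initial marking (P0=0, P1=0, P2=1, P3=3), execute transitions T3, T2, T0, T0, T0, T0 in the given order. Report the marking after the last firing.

(P0=3, P1=4, P2=0, P3=7)

step 1: fire T3:  (P0=0, P1=0, P2=1, P3=3) → (P0=3, P1=0, P2=0, P3=2)
step 2: fire T2:  (P0=3, P1=0, P2=0, P3=2) → (P0=3, P1=0, P2=0, P3=3)
step 3: fire T0:  (P0=3, P1=0, P2=0, P3=3) → (P0=3, P1=1, P2=0, P3=4)
step 4: fire T0:  (P0=3, P1=1, P2=0, P3=4) → (P0=3, P1=2, P2=0, P3=5)
step 5: fire T0:  (P0=3, P1=2, P2=0, P3=5) → (P0=3, P1=3, P2=0, P3=6)
step 6: fire T0:  (P0=3, P1=3, P2=0, P3=6) → (P0=3, P1=4, P2=0, P3=7)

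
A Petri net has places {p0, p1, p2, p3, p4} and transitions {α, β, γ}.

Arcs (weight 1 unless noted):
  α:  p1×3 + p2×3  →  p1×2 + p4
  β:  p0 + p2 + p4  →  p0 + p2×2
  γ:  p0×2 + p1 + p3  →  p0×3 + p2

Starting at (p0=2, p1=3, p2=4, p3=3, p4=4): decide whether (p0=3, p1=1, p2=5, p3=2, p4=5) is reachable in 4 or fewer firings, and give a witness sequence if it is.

NO — not reachable within 4 firings

depth 0: 1 marking
depth 1: 4 markings reached so far
depth 2: 9 markings reached so far
depth 3: 16 markings reached so far
depth 4: 23 markings reached so far
target is not among the 23 markings reachable within 4 steps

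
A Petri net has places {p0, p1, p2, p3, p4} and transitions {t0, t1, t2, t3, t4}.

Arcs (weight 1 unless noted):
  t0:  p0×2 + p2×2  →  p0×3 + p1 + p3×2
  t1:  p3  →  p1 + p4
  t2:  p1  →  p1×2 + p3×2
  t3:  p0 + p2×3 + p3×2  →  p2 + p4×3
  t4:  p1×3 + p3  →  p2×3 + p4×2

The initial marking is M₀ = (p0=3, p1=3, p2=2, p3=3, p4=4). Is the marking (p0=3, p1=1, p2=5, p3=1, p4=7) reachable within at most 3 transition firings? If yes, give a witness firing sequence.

YES — reachable via ⟨t1, t4⟩ (2 firings)

step 1: fire t1:  (p0=3, p1=3, p2=2, p3=3, p4=4) → (p0=3, p1=4, p2=2, p3=2, p4=5)
step 2: fire t4:  (p0=3, p1=4, p2=2, p3=2, p4=5) → (p0=3, p1=1, p2=5, p3=1, p4=7)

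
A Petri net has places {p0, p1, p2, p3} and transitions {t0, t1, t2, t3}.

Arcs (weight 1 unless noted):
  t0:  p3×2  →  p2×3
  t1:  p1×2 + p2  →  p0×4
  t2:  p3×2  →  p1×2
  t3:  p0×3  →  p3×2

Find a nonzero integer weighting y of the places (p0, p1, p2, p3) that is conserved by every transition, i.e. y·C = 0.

y = (p0:2, p1:3, p2:2, p3:3)

Incidence matrix C (rows=places, cols=transitions):
       t0   t1   t2   t3
   p0   0    4    0   -3
   p1   0   -2    2    0
   p2   3   -1    0    0
   p3  -2    0   -2    2

Candidate y = [2, 3, 2, 3]; check y·C column-wise:
  col t0: 2·0 + 3·0 + 2·3 + 3·-2 = 0
  col t1: 2·4 + 3·-2 + 2·-1 + 3·0 = 0
  col t2: 2·0 + 3·2 + 2·0 + 3·-2 = 0
  col t3: 2·-3 + 3·0 + 2·0 + 3·2 = 0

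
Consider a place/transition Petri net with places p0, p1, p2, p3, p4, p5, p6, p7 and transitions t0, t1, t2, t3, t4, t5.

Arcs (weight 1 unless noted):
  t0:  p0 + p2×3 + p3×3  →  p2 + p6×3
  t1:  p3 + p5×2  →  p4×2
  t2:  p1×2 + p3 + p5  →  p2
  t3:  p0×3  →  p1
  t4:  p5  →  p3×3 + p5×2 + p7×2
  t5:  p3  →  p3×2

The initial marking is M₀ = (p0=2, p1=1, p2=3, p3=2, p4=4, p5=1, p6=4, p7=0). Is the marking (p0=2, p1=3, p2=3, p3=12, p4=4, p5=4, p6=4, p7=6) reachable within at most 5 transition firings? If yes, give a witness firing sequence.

NO — not reachable within 5 firings

depth 0: 1 marking
depth 1: 3 markings reached so far
depth 2: 9 markings reached so far
depth 3: 19 markings reached so far
depth 4: 33 markings reached so far
depth 5: 52 markings reached so far
target is not among the 52 markings reachable within 5 steps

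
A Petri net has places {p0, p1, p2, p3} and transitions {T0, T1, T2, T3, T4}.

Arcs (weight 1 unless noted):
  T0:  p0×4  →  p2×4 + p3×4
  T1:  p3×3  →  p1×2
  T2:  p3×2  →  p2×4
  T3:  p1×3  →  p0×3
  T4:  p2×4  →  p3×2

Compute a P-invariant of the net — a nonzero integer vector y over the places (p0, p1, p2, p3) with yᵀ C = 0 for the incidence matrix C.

Incidence matrix C (rows=places, cols=transitions):
       T0   T1   T2   T3   T4
   p0  -4    0    0    3    0
   p1   0    2    0   -3    0
   p2   4    0    4    0   -4
   p3   4   -3   -2    0    2

Candidate y = [3, 3, 1, 2]; check y·C column-wise:
  col T0: 3·-4 + 3·0 + 1·4 + 2·4 = 0
  col T1: 3·0 + 3·2 + 1·0 + 2·-3 = 0
  col T2: 3·0 + 3·0 + 1·4 + 2·-2 = 0
  col T3: 3·3 + 3·-3 + 1·0 + 2·0 = 0
  col T4: 3·0 + 3·0 + 1·-4 + 2·2 = 0

y = (p0:3, p1:3, p2:1, p3:2)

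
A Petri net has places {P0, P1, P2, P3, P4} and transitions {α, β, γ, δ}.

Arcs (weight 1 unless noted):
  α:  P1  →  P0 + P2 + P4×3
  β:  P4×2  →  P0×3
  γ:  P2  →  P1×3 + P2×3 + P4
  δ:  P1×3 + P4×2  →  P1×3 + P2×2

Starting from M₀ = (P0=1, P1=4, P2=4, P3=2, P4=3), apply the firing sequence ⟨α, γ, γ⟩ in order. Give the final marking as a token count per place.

step 1: fire α:  (P0=1, P1=4, P2=4, P3=2, P4=3) → (P0=2, P1=3, P2=5, P3=2, P4=6)
step 2: fire γ:  (P0=2, P1=3, P2=5, P3=2, P4=6) → (P0=2, P1=6, P2=7, P3=2, P4=7)
step 3: fire γ:  (P0=2, P1=6, P2=7, P3=2, P4=7) → (P0=2, P1=9, P2=9, P3=2, P4=8)

(P0=2, P1=9, P2=9, P3=2, P4=8)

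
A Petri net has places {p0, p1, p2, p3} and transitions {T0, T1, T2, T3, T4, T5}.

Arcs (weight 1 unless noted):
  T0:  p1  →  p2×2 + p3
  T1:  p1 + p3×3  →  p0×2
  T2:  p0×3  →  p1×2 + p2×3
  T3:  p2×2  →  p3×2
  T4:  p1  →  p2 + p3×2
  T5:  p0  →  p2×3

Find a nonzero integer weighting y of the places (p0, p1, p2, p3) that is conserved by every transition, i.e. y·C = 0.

Incidence matrix C (rows=places, cols=transitions):
       T0   T1   T2   T3   T4   T5
   p0   0    2   -3    0    0   -1
   p1  -1   -1    2    0   -1    0
   p2   2    0    3   -2    1    3
   p3   1   -3    0    2    2    0

Candidate y = [3, 3, 1, 1]; check y·C column-wise:
  col T0: 3·0 + 3·-1 + 1·2 + 1·1 = 0
  col T1: 3·2 + 3·-1 + 1·0 + 1·-3 = 0
  col T2: 3·-3 + 3·2 + 1·3 + 1·0 = 0
  col T3: 3·0 + 3·0 + 1·-2 + 1·2 = 0
  col T4: 3·0 + 3·-1 + 1·1 + 1·2 = 0
  col T5: 3·-1 + 3·0 + 1·3 + 1·0 = 0

y = (p0:3, p1:3, p2:1, p3:1)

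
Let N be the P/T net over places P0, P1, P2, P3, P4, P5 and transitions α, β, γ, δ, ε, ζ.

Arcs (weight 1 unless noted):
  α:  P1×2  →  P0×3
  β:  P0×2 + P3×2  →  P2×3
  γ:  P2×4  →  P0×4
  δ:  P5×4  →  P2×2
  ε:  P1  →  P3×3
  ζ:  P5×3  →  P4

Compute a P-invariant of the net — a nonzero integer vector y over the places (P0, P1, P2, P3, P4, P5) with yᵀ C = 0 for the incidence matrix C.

y = (P0:2, P1:3, P2:2, P3:1, P4:3, P5:1)

Incidence matrix C (rows=places, cols=transitions):
        α    β    γ    δ    ε    ζ
   P0   3   -2    4    0    0    0
   P1  -2    0    0    0   -1    0
   P2   0    3   -4    2    0    0
   P3   0   -2    0    0    3    0
   P4   0    0    0    0    0    1
   P5   0    0    0   -4    0   -3

Candidate y = [2, 3, 2, 1, 3, 1]; check y·C column-wise:
  col α: 2·3 + 3·-2 + 2·0 + 1·0 + 3·0 + 1·0 = 0
  col β: 2·-2 + 3·0 + 2·3 + 1·-2 + 3·0 + 1·0 = 0
  col γ: 2·4 + 3·0 + 2·-4 + 1·0 + 3·0 + 1·0 = 0
  col δ: 2·0 + 3·0 + 2·2 + 1·0 + 3·0 + 1·-4 = 0
  col ε: 2·0 + 3·-1 + 2·0 + 1·3 + 3·0 + 1·0 = 0
  col ζ: 2·0 + 3·0 + 2·0 + 1·0 + 3·1 + 1·-3 = 0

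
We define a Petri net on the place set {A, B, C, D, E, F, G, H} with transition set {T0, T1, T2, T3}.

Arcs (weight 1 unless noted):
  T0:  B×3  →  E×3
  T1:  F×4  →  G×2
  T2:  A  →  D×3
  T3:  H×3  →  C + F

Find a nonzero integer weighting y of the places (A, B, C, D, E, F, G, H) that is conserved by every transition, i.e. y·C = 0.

Incidence matrix C (rows=places, cols=transitions):
       T0   T1   T2   T3
    A   0    0   -1    0
    B  -3    0    0    0
    C   0    0    0    1
    D   0    0    3    0
    E   3    0    0    0
    F   0   -4    0    1
    G   0    2    0    0
    H   0    0    0   -3

Candidate y = [3, 0, 0, 1, 0, 0, 0, 0]; check y·C column-wise:
  col T0: 3·0 + 0·-3 + 1·0 + 0·3 = 0
  col T1: 3·0 + 1·0 + 0·-4 + 0·2 = 0
  col T2: 3·-1 + 1·3 = 0
  col T3: 3·0 + 0·1 + 1·0 + 0·1 + 0·-3 = 0

y = (A:3, B:0, C:0, D:1, E:0, F:0, G:0, H:0)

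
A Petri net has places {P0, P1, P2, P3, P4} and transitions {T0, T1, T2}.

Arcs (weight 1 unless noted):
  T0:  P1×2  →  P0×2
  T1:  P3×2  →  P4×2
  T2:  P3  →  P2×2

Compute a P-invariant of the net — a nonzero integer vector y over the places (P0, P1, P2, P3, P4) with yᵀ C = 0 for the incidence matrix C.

Incidence matrix C (rows=places, cols=transitions):
       T0   T1   T2
   P0   2    0    0
   P1  -2    0    0
   P2   0    0    2
   P3   0   -2   -1
   P4   0    2    0

Candidate y = [1, 1, 0, 0, 0]; check y·C column-wise:
  col T0: 1·2 + 1·-2 = 0
  col T1: 1·0 + 1·0 + 0·-2 + 0·2 = 0
  col T2: 1·0 + 1·0 + 0·2 + 0·-1 = 0

y = (P0:1, P1:1, P2:0, P3:0, P4:0)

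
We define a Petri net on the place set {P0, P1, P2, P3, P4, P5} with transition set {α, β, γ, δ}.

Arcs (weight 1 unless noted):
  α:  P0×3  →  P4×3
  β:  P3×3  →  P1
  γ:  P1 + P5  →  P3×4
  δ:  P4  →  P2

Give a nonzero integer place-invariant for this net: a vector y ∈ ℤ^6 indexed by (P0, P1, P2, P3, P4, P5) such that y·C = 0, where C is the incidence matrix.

y = (P0:1, P1:0, P2:1, P3:0, P4:1, P5:0)

Incidence matrix C (rows=places, cols=transitions):
        α    β    γ    δ
   P0  -3    0    0    0
   P1   0    1   -1    0
   P2   0    0    0    1
   P3   0   -3    4    0
   P4   3    0    0   -1
   P5   0    0   -1    0

Candidate y = [1, 0, 1, 0, 1, 0]; check y·C column-wise:
  col α: 1·-3 + 1·0 + 1·3 = 0
  col β: 1·0 + 0·1 + 1·0 + 0·-3 + 1·0 = 0
  col γ: 1·0 + 0·-1 + 1·0 + 0·4 + 1·0 + 0·-1 = 0
  col δ: 1·0 + 1·1 + 1·-1 = 0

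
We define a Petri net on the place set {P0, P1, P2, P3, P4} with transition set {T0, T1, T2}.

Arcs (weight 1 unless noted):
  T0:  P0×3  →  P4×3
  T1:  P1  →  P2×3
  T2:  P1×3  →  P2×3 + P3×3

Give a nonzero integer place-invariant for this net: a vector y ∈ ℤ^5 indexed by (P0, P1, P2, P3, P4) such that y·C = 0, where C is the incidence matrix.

y = (P0:0, P1:3, P2:1, P3:2, P4:0)

Incidence matrix C (rows=places, cols=transitions):
       T0   T1   T2
   P0  -3    0    0
   P1   0   -1   -3
   P2   0    3    3
   P3   0    0    3
   P4   3    0    0

Candidate y = [0, 3, 1, 2, 0]; check y·C column-wise:
  col T0: 0·-3 + 3·0 + 1·0 + 2·0 + 0·3 = 0
  col T1: 3·-1 + 1·3 + 2·0 = 0
  col T2: 3·-3 + 1·3 + 2·3 = 0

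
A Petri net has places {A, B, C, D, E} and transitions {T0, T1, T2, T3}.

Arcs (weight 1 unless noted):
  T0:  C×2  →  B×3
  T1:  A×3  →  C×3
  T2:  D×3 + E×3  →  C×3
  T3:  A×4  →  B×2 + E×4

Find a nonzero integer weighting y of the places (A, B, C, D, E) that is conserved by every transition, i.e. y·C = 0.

y = (A:3, B:2, C:3, D:1, E:2)

Incidence matrix C (rows=places, cols=transitions):
       T0   T1   T2   T3
    A   0   -3    0   -4
    B   3    0    0    2
    C  -2    3    3    0
    D   0    0   -3    0
    E   0    0   -3    4

Candidate y = [3, 2, 3, 1, 2]; check y·C column-wise:
  col T0: 3·0 + 2·3 + 3·-2 + 1·0 + 2·0 = 0
  col T1: 3·-3 + 2·0 + 3·3 + 1·0 + 2·0 = 0
  col T2: 3·0 + 2·0 + 3·3 + 1·-3 + 2·-3 = 0
  col T3: 3·-4 + 2·2 + 3·0 + 1·0 + 2·4 = 0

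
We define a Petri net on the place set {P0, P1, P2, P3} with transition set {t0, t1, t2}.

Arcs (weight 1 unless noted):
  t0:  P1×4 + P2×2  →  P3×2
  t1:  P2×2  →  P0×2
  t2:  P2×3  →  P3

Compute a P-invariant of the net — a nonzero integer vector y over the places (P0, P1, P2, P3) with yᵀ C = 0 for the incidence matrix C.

y = (P0:1, P1:1, P2:1, P3:3)

Incidence matrix C (rows=places, cols=transitions):
       t0   t1   t2
   P0   0    2    0
   P1  -4    0    0
   P2  -2   -2   -3
   P3   2    0    1

Candidate y = [1, 1, 1, 3]; check y·C column-wise:
  col t0: 1·0 + 1·-4 + 1·-2 + 3·2 = 0
  col t1: 1·2 + 1·0 + 1·-2 + 3·0 = 0
  col t2: 1·0 + 1·0 + 1·-3 + 3·1 = 0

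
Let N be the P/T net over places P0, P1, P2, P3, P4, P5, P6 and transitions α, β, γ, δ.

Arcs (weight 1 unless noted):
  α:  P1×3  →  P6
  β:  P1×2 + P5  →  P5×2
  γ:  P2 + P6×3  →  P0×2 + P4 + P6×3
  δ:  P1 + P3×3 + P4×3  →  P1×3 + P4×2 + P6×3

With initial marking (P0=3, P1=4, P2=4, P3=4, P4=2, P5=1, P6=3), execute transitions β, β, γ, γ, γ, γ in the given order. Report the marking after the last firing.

(P0=11, P1=0, P2=0, P3=4, P4=6, P5=3, P6=3)

step 1: fire β:  (P0=3, P1=4, P2=4, P3=4, P4=2, P5=1, P6=3) → (P0=3, P1=2, P2=4, P3=4, P4=2, P5=2, P6=3)
step 2: fire β:  (P0=3, P1=2, P2=4, P3=4, P4=2, P5=2, P6=3) → (P0=3, P1=0, P2=4, P3=4, P4=2, P5=3, P6=3)
step 3: fire γ:  (P0=3, P1=0, P2=4, P3=4, P4=2, P5=3, P6=3) → (P0=5, P1=0, P2=3, P3=4, P4=3, P5=3, P6=3)
step 4: fire γ:  (P0=5, P1=0, P2=3, P3=4, P4=3, P5=3, P6=3) → (P0=7, P1=0, P2=2, P3=4, P4=4, P5=3, P6=3)
step 5: fire γ:  (P0=7, P1=0, P2=2, P3=4, P4=4, P5=3, P6=3) → (P0=9, P1=0, P2=1, P3=4, P4=5, P5=3, P6=3)
step 6: fire γ:  (P0=9, P1=0, P2=1, P3=4, P4=5, P5=3, P6=3) → (P0=11, P1=0, P2=0, P3=4, P4=6, P5=3, P6=3)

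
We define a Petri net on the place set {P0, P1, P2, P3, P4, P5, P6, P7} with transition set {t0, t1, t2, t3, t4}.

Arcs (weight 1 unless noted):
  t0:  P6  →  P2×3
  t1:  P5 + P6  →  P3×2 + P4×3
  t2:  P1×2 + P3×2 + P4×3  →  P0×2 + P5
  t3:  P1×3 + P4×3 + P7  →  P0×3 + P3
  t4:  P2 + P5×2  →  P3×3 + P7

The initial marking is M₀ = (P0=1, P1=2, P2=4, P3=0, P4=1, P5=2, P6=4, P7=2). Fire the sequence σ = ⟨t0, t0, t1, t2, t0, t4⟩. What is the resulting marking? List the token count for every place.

step 1: fire t0:  (P0=1, P1=2, P2=4, P3=0, P4=1, P5=2, P6=4, P7=2) → (P0=1, P1=2, P2=7, P3=0, P4=1, P5=2, P6=3, P7=2)
step 2: fire t0:  (P0=1, P1=2, P2=7, P3=0, P4=1, P5=2, P6=3, P7=2) → (P0=1, P1=2, P2=10, P3=0, P4=1, P5=2, P6=2, P7=2)
step 3: fire t1:  (P0=1, P1=2, P2=10, P3=0, P4=1, P5=2, P6=2, P7=2) → (P0=1, P1=2, P2=10, P3=2, P4=4, P5=1, P6=1, P7=2)
step 4: fire t2:  (P0=1, P1=2, P2=10, P3=2, P4=4, P5=1, P6=1, P7=2) → (P0=3, P1=0, P2=10, P3=0, P4=1, P5=2, P6=1, P7=2)
step 5: fire t0:  (P0=3, P1=0, P2=10, P3=0, P4=1, P5=2, P6=1, P7=2) → (P0=3, P1=0, P2=13, P3=0, P4=1, P5=2, P6=0, P7=2)
step 6: fire t4:  (P0=3, P1=0, P2=13, P3=0, P4=1, P5=2, P6=0, P7=2) → (P0=3, P1=0, P2=12, P3=3, P4=1, P5=0, P6=0, P7=3)

(P0=3, P1=0, P2=12, P3=3, P4=1, P5=0, P6=0, P7=3)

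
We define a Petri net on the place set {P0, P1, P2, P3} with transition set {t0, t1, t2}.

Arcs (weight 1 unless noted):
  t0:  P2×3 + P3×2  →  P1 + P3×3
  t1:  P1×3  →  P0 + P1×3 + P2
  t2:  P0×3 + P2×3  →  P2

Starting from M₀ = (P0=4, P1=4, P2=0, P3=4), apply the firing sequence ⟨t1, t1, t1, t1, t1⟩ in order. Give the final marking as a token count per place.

step 1: fire t1:  (P0=4, P1=4, P2=0, P3=4) → (P0=5, P1=4, P2=1, P3=4)
step 2: fire t1:  (P0=5, P1=4, P2=1, P3=4) → (P0=6, P1=4, P2=2, P3=4)
step 3: fire t1:  (P0=6, P1=4, P2=2, P3=4) → (P0=7, P1=4, P2=3, P3=4)
step 4: fire t1:  (P0=7, P1=4, P2=3, P3=4) → (P0=8, P1=4, P2=4, P3=4)
step 5: fire t1:  (P0=8, P1=4, P2=4, P3=4) → (P0=9, P1=4, P2=5, P3=4)

(P0=9, P1=4, P2=5, P3=4)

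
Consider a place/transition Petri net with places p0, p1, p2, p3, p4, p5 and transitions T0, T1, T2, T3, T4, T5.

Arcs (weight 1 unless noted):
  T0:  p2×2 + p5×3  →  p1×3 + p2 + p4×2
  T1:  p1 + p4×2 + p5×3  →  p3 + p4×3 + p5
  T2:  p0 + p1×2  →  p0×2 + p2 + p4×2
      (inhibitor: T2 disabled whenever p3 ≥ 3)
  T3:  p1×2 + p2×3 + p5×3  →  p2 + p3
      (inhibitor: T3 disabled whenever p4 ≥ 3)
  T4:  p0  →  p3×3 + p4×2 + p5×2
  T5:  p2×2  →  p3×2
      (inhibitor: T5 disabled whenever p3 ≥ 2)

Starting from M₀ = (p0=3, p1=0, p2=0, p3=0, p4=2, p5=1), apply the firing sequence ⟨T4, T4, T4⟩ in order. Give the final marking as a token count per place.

(p0=0, p1=0, p2=0, p3=9, p4=8, p5=7)

step 1: fire T4:  (p0=3, p1=0, p2=0, p3=0, p4=2, p5=1) → (p0=2, p1=0, p2=0, p3=3, p4=4, p5=3)
step 2: fire T4:  (p0=2, p1=0, p2=0, p3=3, p4=4, p5=3) → (p0=1, p1=0, p2=0, p3=6, p4=6, p5=5)
step 3: fire T4:  (p0=1, p1=0, p2=0, p3=6, p4=6, p5=5) → (p0=0, p1=0, p2=0, p3=9, p4=8, p5=7)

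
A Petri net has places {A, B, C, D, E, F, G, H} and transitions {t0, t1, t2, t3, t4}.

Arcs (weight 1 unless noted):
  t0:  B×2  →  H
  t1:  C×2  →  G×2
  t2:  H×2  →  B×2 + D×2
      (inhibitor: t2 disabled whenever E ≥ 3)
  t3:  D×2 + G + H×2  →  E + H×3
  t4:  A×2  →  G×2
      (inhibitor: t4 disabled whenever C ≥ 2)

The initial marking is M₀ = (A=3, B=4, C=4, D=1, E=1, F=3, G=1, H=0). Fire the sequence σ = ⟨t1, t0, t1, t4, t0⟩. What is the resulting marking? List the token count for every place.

step 1: fire t1:  (A=3, B=4, C=4, D=1, E=1, F=3, G=1, H=0) → (A=3, B=4, C=2, D=1, E=1, F=3, G=3, H=0)
step 2: fire t0:  (A=3, B=4, C=2, D=1, E=1, F=3, G=3, H=0) → (A=3, B=2, C=2, D=1, E=1, F=3, G=3, H=1)
step 3: fire t1:  (A=3, B=2, C=2, D=1, E=1, F=3, G=3, H=1) → (A=3, B=2, C=0, D=1, E=1, F=3, G=5, H=1)
step 4: fire t4:  (A=3, B=2, C=0, D=1, E=1, F=3, G=5, H=1) → (A=1, B=2, C=0, D=1, E=1, F=3, G=7, H=1)
step 5: fire t0:  (A=1, B=2, C=0, D=1, E=1, F=3, G=7, H=1) → (A=1, B=0, C=0, D=1, E=1, F=3, G=7, H=2)

(A=1, B=0, C=0, D=1, E=1, F=3, G=7, H=2)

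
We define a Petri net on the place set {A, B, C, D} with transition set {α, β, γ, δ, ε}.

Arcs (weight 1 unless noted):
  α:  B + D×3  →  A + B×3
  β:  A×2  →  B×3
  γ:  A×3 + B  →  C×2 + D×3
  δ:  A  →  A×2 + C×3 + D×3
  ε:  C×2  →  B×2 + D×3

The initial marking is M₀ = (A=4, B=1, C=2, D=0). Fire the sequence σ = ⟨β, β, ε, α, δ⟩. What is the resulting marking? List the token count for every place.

step 1: fire β:  (A=4, B=1, C=2, D=0) → (A=2, B=4, C=2, D=0)
step 2: fire β:  (A=2, B=4, C=2, D=0) → (A=0, B=7, C=2, D=0)
step 3: fire ε:  (A=0, B=7, C=2, D=0) → (A=0, B=9, C=0, D=3)
step 4: fire α:  (A=0, B=9, C=0, D=3) → (A=1, B=11, C=0, D=0)
step 5: fire δ:  (A=1, B=11, C=0, D=0) → (A=2, B=11, C=3, D=3)

(A=2, B=11, C=3, D=3)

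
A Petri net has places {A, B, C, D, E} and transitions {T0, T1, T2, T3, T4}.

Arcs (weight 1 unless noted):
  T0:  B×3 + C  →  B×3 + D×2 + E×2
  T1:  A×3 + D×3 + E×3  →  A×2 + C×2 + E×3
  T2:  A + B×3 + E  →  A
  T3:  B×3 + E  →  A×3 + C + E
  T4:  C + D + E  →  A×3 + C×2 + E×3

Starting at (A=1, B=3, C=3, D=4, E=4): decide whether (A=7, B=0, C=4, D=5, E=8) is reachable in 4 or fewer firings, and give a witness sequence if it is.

YES — reachable via ⟨T0, T3, T4⟩ (3 firings)

step 1: fire T0:  (A=1, B=3, C=3, D=4, E=4) → (A=1, B=3, C=2, D=6, E=6)
step 2: fire T3:  (A=1, B=3, C=2, D=6, E=6) → (A=4, B=0, C=3, D=6, E=6)
step 3: fire T4:  (A=4, B=0, C=3, D=6, E=6) → (A=7, B=0, C=4, D=5, E=8)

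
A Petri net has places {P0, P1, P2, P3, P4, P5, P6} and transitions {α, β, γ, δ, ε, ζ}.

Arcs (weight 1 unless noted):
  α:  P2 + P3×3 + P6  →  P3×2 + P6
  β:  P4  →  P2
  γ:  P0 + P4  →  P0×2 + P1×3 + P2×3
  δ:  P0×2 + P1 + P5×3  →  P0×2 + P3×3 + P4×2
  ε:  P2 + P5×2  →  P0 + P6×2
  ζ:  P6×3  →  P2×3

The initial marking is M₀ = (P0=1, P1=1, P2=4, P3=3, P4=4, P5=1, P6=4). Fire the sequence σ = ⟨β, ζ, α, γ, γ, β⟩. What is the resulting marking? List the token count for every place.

(P0=3, P1=7, P2=14, P3=2, P4=0, P5=1, P6=1)

step 1: fire β:  (P0=1, P1=1, P2=4, P3=3, P4=4, P5=1, P6=4) → (P0=1, P1=1, P2=5, P3=3, P4=3, P5=1, P6=4)
step 2: fire ζ:  (P0=1, P1=1, P2=5, P3=3, P4=3, P5=1, P6=4) → (P0=1, P1=1, P2=8, P3=3, P4=3, P5=1, P6=1)
step 3: fire α:  (P0=1, P1=1, P2=8, P3=3, P4=3, P5=1, P6=1) → (P0=1, P1=1, P2=7, P3=2, P4=3, P5=1, P6=1)
step 4: fire γ:  (P0=1, P1=1, P2=7, P3=2, P4=3, P5=1, P6=1) → (P0=2, P1=4, P2=10, P3=2, P4=2, P5=1, P6=1)
step 5: fire γ:  (P0=2, P1=4, P2=10, P3=2, P4=2, P5=1, P6=1) → (P0=3, P1=7, P2=13, P3=2, P4=1, P5=1, P6=1)
step 6: fire β:  (P0=3, P1=7, P2=13, P3=2, P4=1, P5=1, P6=1) → (P0=3, P1=7, P2=14, P3=2, P4=0, P5=1, P6=1)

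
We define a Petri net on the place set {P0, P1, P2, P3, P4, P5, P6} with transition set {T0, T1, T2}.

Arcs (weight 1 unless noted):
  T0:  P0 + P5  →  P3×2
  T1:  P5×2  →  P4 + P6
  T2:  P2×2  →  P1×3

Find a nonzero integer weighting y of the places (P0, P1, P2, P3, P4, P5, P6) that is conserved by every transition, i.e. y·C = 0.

Incidence matrix C (rows=places, cols=transitions):
       T0   T1   T2
   P0  -1    0    0
   P1   0    0    3
   P2   0    0   -2
   P3   2    0    0
   P4   0    1    0
   P5  -1   -2    0
   P6   0    1    0

Candidate y = [0, 2, 3, 0, 0, 0, 0]; check y·C column-wise:
  col T0: 0·-1 + 2·0 + 3·0 + 0·2 + 0·-1 = 0
  col T1: 2·0 + 3·0 + 0·1 + 0·-2 + 0·1 = 0
  col T2: 2·3 + 3·-2 = 0

y = (P0:0, P1:2, P2:3, P3:0, P4:0, P5:0, P6:0)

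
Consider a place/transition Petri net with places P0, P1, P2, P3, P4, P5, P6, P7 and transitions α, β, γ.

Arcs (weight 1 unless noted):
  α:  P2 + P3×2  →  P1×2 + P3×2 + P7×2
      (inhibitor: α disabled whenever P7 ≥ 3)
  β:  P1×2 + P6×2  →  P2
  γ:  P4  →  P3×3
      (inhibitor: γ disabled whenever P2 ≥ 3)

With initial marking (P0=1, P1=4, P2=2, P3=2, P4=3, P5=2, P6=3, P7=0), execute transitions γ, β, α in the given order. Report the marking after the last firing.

(P0=1, P1=4, P2=2, P3=5, P4=2, P5=2, P6=1, P7=2)

step 1: fire γ:  (P0=1, P1=4, P2=2, P3=2, P4=3, P5=2, P6=3, P7=0) → (P0=1, P1=4, P2=2, P3=5, P4=2, P5=2, P6=3, P7=0)
step 2: fire β:  (P0=1, P1=4, P2=2, P3=5, P4=2, P5=2, P6=3, P7=0) → (P0=1, P1=2, P2=3, P3=5, P4=2, P5=2, P6=1, P7=0)
step 3: fire α:  (P0=1, P1=2, P2=3, P3=5, P4=2, P5=2, P6=1, P7=0) → (P0=1, P1=4, P2=2, P3=5, P4=2, P5=2, P6=1, P7=2)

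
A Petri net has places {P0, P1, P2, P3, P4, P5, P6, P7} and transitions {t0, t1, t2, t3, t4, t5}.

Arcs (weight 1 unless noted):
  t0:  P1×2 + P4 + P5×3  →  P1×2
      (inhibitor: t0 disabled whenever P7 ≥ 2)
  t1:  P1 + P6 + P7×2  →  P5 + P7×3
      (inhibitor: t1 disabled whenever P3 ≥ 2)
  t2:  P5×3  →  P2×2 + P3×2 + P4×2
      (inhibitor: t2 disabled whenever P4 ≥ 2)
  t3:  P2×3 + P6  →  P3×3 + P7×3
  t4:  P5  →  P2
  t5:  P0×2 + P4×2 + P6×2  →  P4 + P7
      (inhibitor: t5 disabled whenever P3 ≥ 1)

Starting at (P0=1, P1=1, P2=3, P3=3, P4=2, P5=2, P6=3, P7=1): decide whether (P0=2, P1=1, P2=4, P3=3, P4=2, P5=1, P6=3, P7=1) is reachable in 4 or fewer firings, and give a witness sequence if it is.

NO — not reachable within 4 firings

depth 0: 1 marking
depth 1: 3 markings reached so far
depth 2: 5 markings reached so far
depth 3: 6 markings reached so far
depth 4: 6 markings reached so far
(frontier empty at depth 4; search complete)
target is not among the 6 markings reachable within 4 steps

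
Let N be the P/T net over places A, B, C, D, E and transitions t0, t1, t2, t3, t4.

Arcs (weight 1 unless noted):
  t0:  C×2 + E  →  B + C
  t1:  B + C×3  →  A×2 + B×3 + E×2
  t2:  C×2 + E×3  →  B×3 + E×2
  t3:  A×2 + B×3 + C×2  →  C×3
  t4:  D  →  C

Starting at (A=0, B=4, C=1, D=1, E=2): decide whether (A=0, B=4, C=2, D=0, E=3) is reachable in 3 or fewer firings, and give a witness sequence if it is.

depth 0: 1 marking
depth 1: 2 markings reached so far
depth 2: 3 markings reached so far
depth 3: 3 markings reached so far
(frontier empty at depth 3; search complete)
target is not among the 3 markings reachable within 3 steps

NO — not reachable within 3 firings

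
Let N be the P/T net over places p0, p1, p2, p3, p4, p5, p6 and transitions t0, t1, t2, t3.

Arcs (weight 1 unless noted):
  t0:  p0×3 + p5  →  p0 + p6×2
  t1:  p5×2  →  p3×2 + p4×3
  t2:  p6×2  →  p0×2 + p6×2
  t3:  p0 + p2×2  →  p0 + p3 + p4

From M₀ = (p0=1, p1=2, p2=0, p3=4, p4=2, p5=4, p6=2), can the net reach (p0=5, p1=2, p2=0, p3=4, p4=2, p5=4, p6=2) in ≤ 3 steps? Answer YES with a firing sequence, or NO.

step 1: fire t2:  (p0=1, p1=2, p2=0, p3=4, p4=2, p5=4, p6=2) → (p0=3, p1=2, p2=0, p3=4, p4=2, p5=4, p6=2)
step 2: fire t2:  (p0=3, p1=2, p2=0, p3=4, p4=2, p5=4, p6=2) → (p0=5, p1=2, p2=0, p3=4, p4=2, p5=4, p6=2)

YES — reachable via ⟨t2, t2⟩ (2 firings)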